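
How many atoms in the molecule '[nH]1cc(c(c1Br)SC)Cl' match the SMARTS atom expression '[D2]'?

The query [D2] means: atom with exactly two heavy-atom neighbours.
Check the 9 heavy atoms by environment: 1× n (aromatic, D2) → match; 3× c (aromatic, D3) → no; 1× c (aromatic, D2) → match; 1× S (D2) → match; 1× C (D1) → no; 1× Cl (D1) → no; 1× Br (D1) → no.
Summing the matching environments: 1 + 1 + 1 = 3 matching atoms.

3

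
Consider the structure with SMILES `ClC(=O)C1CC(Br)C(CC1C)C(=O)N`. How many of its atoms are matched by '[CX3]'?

2

The query [CX3] means: C with X3: aliphatic carbon with exactly 3 total connections.
Check the 14 heavy atoms by environment: 7× C (X4) → no; 2× C (X3) → match; 2× O (X1) → no; 1× N (X3) → no; 1× Br (X1) → no; 1× Cl (X1) → no.
That gives 2 matching atoms.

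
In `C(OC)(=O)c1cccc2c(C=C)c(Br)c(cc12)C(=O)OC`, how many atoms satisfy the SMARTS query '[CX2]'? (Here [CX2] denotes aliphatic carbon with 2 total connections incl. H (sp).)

0

The query [CX2] means: C with X2: aliphatic carbon with exactly 2 total connections.
Check the 21 heavy atoms by environment: 10× c (aromatic, X3) → no; 4× C (X3) → no; 2× O (X1) → no; 2× O (X2) → no; 2× C (X4) → no; 1× Br (X1) → no.
No environment satisfies the query, so 0 matching atoms.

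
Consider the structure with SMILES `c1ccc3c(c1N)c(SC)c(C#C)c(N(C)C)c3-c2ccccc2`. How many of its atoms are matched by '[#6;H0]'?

9

The query [#6;H0] means: any carbon with no attached hydrogen.
Check the 24 heavy atoms by environment: 8× c (aromatic, H0) → match; 8× c (aromatic, H1) → no; 1× N (H2) → no; 1× N (H0) → no; 3× C (H3) → no; 1× S (H0) → no; 1× C (H0) → match; 1× C (H1) → no.
Summing the matching environments: 8 + 1 = 9 matching atoms.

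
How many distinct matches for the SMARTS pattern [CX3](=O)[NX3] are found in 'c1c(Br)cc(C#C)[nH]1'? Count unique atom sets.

0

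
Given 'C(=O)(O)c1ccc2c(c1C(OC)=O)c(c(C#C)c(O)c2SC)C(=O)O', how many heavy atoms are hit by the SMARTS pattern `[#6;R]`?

10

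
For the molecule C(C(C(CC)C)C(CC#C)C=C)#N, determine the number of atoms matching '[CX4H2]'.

2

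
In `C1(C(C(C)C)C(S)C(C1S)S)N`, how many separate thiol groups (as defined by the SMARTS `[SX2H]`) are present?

3

[SX2H] is the SMARTS for a thiol: an aliphatic sulfur with two connections, one being H.
The molecule carries 3 separate instances of a thiol (-SH) meeting every constraint; each maps to a distinct set of atoms, giving 3 matches.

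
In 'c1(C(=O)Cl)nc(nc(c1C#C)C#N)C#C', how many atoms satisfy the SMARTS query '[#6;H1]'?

2

The query [#6;H1] means: any carbon bearing exactly one hydrogen.
Check the 15 heavy atoms by environment: 2× n (aromatic, H0) → no; 4× c (aromatic, H0) → no; 4× C (H0) → no; 2× C (H1) → match; 1× O (H0) → no; 1× Cl (H0) → no; 1× N (H0) → no.
That gives 2 matching atoms.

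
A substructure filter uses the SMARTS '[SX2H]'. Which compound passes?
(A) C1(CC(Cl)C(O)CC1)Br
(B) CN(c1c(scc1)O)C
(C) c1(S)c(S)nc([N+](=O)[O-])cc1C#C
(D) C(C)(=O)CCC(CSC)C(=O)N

[SX2H] describes an aliphatic sulfur with two connections, one being H (a thiol).
(A) has a hydroxyl group (-OH) but it is an -OH, not an -SH.
(B) has a hydroxyl group (-OH) but it is an -OH, not an -SH.
(C) contains a thiol (-SH), which satisfies every atom and bond constraint.
(D) has a methylthio ether (-SCH3) but the sulfur has H0 (bonded to two carbons), not H1.
So the answer is (C).

C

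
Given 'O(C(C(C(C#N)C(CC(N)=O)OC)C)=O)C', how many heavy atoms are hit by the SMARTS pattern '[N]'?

2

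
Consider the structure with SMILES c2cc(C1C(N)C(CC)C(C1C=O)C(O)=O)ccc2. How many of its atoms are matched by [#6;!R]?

4

Check the 19 heavy atoms by environment: 5× C (in 5-ring) → no; 4× C (acyclic) → match; 3× O (acyclic) → no; 1× N (acyclic) → no; 6× c (aromatic, in 6-ring) → no.
That gives 4 matching atoms.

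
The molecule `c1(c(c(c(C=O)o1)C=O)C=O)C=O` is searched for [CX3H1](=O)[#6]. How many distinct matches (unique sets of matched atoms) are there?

[CX3H1](=O)[#6] is the SMARTS for an aldehyde: an sp2 carbon with one H, double-bonded to O and single-bonded to carbon.
The molecule carries 4 separate instances of an aldehyde (-CHO) meeting every constraint; each maps to a distinct set of atoms, giving 4 matches.

4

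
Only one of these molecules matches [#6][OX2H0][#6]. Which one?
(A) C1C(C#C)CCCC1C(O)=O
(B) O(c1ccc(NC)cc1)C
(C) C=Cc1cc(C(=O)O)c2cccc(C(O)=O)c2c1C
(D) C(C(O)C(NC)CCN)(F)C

B

[#6][OX2H0][#6] describes an aliphatic oxygen bridging two carbons with no H on the oxygen (an ether).
(A) has a carboxylic acid group (-C(=O)OH) but the -OH oxygen has H1; the =O is OX1, not OX2.
(B) contains a methoxy ether (-OCH3), which satisfies every atom and bond constraint.
(C) has a carboxylic acid group (-C(=O)OH) but the -OH oxygen has H1; the =O is OX1, not OX2.
(D) has a hydroxyl group (-OH) but the oxygen has H1, not H0 bridging two carbons.
So the answer is (B).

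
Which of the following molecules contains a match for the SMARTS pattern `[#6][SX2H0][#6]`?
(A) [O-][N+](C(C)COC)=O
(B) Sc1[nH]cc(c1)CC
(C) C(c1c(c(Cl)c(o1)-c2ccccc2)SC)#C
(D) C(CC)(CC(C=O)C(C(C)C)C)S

C

[#6][SX2H0][#6] describes an aliphatic sulfur bridging two carbons with no H on the sulfur (a thioether).
(A) has a methoxy ether (-OCH3) but the bridging atom is O, not S.
(B) has a thiol (-SH) but the sulfur has H1, not H0 bridging two carbons.
(C) contains a methylthio ether (-SCH3), which satisfies every atom and bond constraint.
(D) has a thiol (-SH) but the sulfur has H1, not H0 bridging two carbons.
So the answer is (C).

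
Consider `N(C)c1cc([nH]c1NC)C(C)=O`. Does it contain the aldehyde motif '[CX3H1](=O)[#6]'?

The pattern [CX3H1](=O)[#6] describes an sp2 carbon with one H, double-bonded to O and single-bonded to carbon — an aldehyde.
The closest candidate here is an acetyl/ketone group (-C(=O)CH3), but the carbonyl carbon has H0 (two carbon neighbours), not H1. No other fragment satisfies the full query, so there is no match.

No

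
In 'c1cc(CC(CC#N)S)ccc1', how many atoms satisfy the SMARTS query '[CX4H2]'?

The query [CX4H2] means: sp3 carbon (X4) with exactly two hydrogens.
Check the 12 heavy atoms by environment: 2× C (H2, X4) → match; 1× C (H1, X4) → no; 1× C (H0, X2) → no; 1× N (H0, X1) → no; 1× S (H1, X2) → no; 1× c (aromatic, H0, X3) → no; 5× c (aromatic, H1, X3) → no.
That gives 2 matching atoms.

2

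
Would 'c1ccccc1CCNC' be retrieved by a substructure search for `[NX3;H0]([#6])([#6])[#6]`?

No

The pattern [NX3;H0]([#6])([#6])[#6] describes a trivalent nitrogen with no H, bonded to three carbons — a tertiary amine.
The closest candidate here is an N-methylamino group (-NHCH3), but the nitrogen still has one H (H1), not H0. No other fragment satisfies the full query, so there is no match.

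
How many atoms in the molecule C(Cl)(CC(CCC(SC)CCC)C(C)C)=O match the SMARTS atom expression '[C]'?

The query [C] means: uppercase C matches aliphatic (non-aromatic) carbon only.
Check the 16 heavy atoms by environment: 13× C → match; 1× O → no; 1× Cl → no; 1× S → no.
That gives 13 matching atoms.

13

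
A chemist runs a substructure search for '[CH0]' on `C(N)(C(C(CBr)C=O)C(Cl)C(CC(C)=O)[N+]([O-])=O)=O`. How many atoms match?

2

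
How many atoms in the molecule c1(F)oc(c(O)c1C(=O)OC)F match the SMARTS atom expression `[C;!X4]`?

1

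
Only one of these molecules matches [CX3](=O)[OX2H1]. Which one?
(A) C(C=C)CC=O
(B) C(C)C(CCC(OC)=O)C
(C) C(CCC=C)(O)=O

C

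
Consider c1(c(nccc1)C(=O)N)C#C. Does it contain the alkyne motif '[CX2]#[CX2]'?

Yes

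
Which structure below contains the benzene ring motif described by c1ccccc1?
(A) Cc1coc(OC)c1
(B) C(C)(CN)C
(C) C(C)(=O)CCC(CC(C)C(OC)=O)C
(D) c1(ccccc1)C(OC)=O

D

c1ccccc1 describes six aromatic carbons in a ring (a benzene ring).
(A) has a methyl group (-CH3) but no six-membered all-carbon aromatic ring is present.
(B) has a methyl group (-CH3) but no six-membered all-carbon aromatic ring is present.
(C) has a methyl group (-CH3) but no six-membered all-carbon aromatic ring is present.
(D) contains the required atom environment, so the pattern matches.
So the answer is (D).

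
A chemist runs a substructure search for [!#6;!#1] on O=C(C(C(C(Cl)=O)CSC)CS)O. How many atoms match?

6

The query [!#6;!#1] means: not carbon and not hydrogen — any heteroatom.
Check the 13 heavy atoms by environment: 7× C → no; 2× S → match; 3× O → match; 1× Cl → match.
Summing the matching environments: 2 + 3 + 1 = 6 matching atoms.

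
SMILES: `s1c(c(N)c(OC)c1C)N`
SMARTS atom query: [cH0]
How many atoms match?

4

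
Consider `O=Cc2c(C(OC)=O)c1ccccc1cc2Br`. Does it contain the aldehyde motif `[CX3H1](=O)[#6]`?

The pattern [CX3H1](=O)[#6] describes an sp2 carbon with one H, double-bonded to O and single-bonded to carbon — an aldehyde.
The molecule carries an aldehyde (-CHO), whose atoms satisfy every constraint of the query, so the pattern matches.

Yes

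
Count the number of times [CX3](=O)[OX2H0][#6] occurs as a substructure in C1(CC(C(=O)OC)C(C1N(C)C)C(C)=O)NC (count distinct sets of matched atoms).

1

[CX3](=O)[OX2H0][#6] is the SMARTS for an ester: a carbonyl carbon bonded to an oxygen that is itself bonded to carbon (no H on that O).
Exactly one fragment in the molecule meets all constraints, giving 1 match.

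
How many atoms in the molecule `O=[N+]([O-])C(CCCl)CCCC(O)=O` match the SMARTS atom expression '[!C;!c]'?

6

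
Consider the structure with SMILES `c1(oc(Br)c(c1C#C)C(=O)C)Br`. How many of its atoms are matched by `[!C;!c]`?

4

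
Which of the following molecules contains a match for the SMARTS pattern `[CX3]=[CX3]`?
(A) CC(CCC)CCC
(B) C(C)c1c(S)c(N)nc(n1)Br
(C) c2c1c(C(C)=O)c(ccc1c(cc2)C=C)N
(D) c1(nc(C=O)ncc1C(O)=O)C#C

[CX3]=[CX3] describes a non-aromatic C=C double bond between two sp2 carbons (an alkene).
(A) has an ethyl group (-CH2CH3) but its C-C bond is a single bond between CX4 carbons, not CX3=CX3.
(B) has an ethyl group (-CH2CH3) but its C-C bond is a single bond between CX4 carbons, not CX3=CX3.
(C) contains a vinyl group (-CH=CH2), which satisfies every atom and bond constraint.
(D) has an ethynyl group (-C#CH) but the C-C bond is a triple bond, not a double bond.
So the answer is (C).

C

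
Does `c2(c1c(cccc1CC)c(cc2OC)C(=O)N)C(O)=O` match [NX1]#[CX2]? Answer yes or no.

No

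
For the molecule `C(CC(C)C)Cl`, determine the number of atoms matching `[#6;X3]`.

0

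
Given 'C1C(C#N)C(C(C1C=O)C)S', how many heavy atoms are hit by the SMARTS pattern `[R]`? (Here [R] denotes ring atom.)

5

The query [R] means: R matches any atom that is part of a ring.
Check the 11 heavy atoms by environment: 5× C (in 5-ring) → match; 3× C (acyclic) → no; 1× O (acyclic) → no; 1× S (acyclic) → no; 1× N (acyclic) → no.
That gives 5 matching atoms.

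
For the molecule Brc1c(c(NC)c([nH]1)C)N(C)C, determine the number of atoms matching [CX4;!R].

4

Check the 12 heavy atoms by environment: 1× n (aromatic, X3, in 5-ring) → no; 4× c (aromatic, X3, in 5-ring) → no; 2× N (X3, acyclic) → no; 4× C (X4, acyclic) → match; 1× Br (X1, acyclic) → no.
That gives 4 matching atoms.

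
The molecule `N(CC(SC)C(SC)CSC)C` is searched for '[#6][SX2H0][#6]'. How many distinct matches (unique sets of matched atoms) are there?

[#6][SX2H0][#6] is the SMARTS for a thioether: an aliphatic sulfur bridging two carbons with no H on the sulfur.
The molecule carries 3 separate instances of a methylthio ether (-SCH3) meeting every constraint; each maps to a distinct set of atoms, giving 3 matches.

3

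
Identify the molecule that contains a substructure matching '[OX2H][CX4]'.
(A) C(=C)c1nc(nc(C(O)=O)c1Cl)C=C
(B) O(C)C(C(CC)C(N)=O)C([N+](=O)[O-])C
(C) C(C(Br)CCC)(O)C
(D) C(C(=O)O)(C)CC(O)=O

C

[OX2H][CX4] describes a hydroxyl oxygen bound to an sp3 (X4) carbon (an aliphatic alcohol).
(A) has a carboxylic acid group (-C(=O)OH) but the -OH is on a CX3 carbonyl carbon, not a CX4 carbon.
(B) has a methoxy ether (-OCH3) but the oxygen has H0 (ether), not H1.
(C) contains a hydroxyl group (-OH), which satisfies every atom and bond constraint.
(D) has a carboxylic acid group (-C(=O)OH) but the -OH is on a CX3 carbonyl carbon, not a CX4 carbon.
So the answer is (C).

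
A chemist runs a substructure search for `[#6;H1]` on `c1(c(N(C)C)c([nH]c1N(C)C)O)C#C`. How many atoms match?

The query [#6;H1] means: any carbon bearing exactly one hydrogen.
Check the 14 heavy atoms by environment: 1× n (aromatic, H1) → no; 4× c (aromatic, H0) → no; 1× O (H1) → no; 2× N (H0) → no; 4× C (H3) → no; 1× C (H0) → no; 1× C (H1) → match.
That gives 1 matching atom.

1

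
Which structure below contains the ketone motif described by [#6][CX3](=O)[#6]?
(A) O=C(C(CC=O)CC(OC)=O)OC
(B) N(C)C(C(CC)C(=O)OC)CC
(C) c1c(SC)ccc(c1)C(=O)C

[#6][CX3](=O)[#6] describes a carbonyl carbon (no H) flanked by two carbons (a ketone).
(A) has a methyl-ester group (-C(=O)OCH3) but one neighbour of the carbonyl carbon is O, not C.
(B) has a methyl-ester group (-C(=O)OCH3) but one neighbour of the carbonyl carbon is O, not C.
(C) contains an acetyl/ketone group (-C(=O)CH3), which satisfies every atom and bond constraint.
So the answer is (C).

C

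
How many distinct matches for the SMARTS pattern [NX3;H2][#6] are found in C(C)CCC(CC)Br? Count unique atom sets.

0

[NX3;H2][#6] is the SMARTS for a primary amine: a trivalent nitrogen with two H attached to carbon.
No fragment in the molecule satisfies every constraint, giving 0 matches.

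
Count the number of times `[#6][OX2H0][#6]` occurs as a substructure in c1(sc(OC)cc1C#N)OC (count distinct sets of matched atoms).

[#6][OX2H0][#6] is the SMARTS for an ether: an aliphatic oxygen bridging two carbons with no H on the oxygen.
The molecule carries 2 separate instances of a methoxy ether (-OCH3) meeting every constraint; each maps to a distinct set of atoms, giving 2 matches.

2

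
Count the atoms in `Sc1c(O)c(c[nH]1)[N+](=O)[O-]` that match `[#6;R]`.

4

The query [#6;R] means: carbon that is part of a ring.
Check the 10 heavy atoms by environment: 1× n (aromatic, in 5-ring) → no; 4× c (aromatic, in 5-ring) → match; 1× N (charge +1, acyclic) → no; 1× O (charge -1, acyclic) → no; 2× O (acyclic) → no; 1× S (acyclic) → no.
That gives 4 matching atoms.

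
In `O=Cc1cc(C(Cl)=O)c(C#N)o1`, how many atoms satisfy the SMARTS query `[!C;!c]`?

5

Check the 12 heavy atoms by environment: 1× o (aromatic) → match; 4× c (aromatic) → no; 3× C → no; 2× O → match; 1× Cl → match; 1× N → match.
Summing the matching environments: 1 + 2 + 1 + 1 = 5 matching atoms.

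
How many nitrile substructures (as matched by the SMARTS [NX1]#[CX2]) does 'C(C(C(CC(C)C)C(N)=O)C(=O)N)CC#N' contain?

1

[NX1]#[CX2] is the SMARTS for a nitrile: a nitrogen triple-bonded to a two-connected carbon.
Exactly one fragment in the molecule meets all constraints, giving 1 match.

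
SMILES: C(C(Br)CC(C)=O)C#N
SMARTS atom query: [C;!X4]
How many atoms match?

2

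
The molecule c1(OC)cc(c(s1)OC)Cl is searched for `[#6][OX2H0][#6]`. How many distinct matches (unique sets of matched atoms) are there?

[#6][OX2H0][#6] is the SMARTS for an ether: an aliphatic oxygen bridging two carbons with no H on the oxygen.
The molecule carries 2 separate instances of a methoxy ether (-OCH3) meeting every constraint; each maps to a distinct set of atoms, giving 2 matches.

2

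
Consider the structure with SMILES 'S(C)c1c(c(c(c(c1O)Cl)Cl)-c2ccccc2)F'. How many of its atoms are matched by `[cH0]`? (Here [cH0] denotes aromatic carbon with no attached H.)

The query [cH0] means: aromatic carbon with no attached hydrogen (substituted or ring-fusion).
Check the 18 heavy atoms by environment: 7× c (aromatic, H0) → match; 5× c (aromatic, H1) → no; 1× S (H0) → no; 1× C (H3) → no; 1× O (H1) → no; 1× F (H0) → no; 2× Cl (H0) → no.
That gives 7 matching atoms.

7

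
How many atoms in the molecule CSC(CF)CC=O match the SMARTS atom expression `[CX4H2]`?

2

The query [CX4H2] means: sp3 carbon (X4) with exactly two hydrogens.
Check the 8 heavy atoms by environment: 2× C (H2, X4) → match; 1× C (H1, X4) → no; 1× F (H0, X1) → no; 1× C (H1, X3) → no; 1× O (H0, X1) → no; 1× S (H0, X2) → no; 1× C (H3, X4) → no.
That gives 2 matching atoms.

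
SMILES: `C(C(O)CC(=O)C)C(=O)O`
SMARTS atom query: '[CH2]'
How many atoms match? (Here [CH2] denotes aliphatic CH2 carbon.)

2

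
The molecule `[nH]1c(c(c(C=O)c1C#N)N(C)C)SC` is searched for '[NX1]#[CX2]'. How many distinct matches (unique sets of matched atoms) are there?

1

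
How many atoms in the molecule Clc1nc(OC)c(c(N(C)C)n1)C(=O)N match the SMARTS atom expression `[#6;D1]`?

3

The query [#6;D1] means: carbon bonded to exactly one heavy atom.
Check the 15 heavy atoms by environment: 2× n (aromatic, D2) → no; 4× c (aromatic, D3) → no; 1× C (D3) → no; 1× O (D1) → no; 1× N (D1) → no; 1× Cl (D1) → no; 1× O (D2) → no; 3× C (D1) → match; 1× N (D3) → no.
That gives 3 matching atoms.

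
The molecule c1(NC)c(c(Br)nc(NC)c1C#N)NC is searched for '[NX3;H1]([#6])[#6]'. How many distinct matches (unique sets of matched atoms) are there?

[NX3;H1]([#6])[#6] is the SMARTS for a secondary amine: a trivalent nitrogen with one H, bonded to two carbons.
The molecule carries 3 separate instances of an N-methylamino group (-NHCH3) meeting every constraint; each maps to a distinct set of atoms, giving 3 matches.

3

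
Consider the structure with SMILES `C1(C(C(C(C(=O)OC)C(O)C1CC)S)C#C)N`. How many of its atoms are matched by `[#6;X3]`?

1

The query [#6;X3] means: any carbon (aromatic or not) with three total connections.
Check the 17 heavy atoms by environment: 9× C (X4) → no; 1× N (X3) → no; 2× C (X2) → no; 2× O (X2) → no; 1× C (X3) → match; 1× O (X1) → no; 1× S (X2) → no.
That gives 1 matching atom.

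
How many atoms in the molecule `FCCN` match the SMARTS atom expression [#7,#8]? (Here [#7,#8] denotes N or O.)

1

The query [#7,#8] means: nitrogen or oxygen (comma = OR).
Check the 4 heavy atoms by environment: 2× C → no; 1× N → match; 1× F → no.
That gives 1 matching atom.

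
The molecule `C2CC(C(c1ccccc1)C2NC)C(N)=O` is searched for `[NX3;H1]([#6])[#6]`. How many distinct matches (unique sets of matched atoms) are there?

1

[NX3;H1]([#6])[#6] is the SMARTS for a secondary amine: a trivalent nitrogen with one H, bonded to two carbons.
Exactly one fragment in the molecule meets all constraints, giving 1 match.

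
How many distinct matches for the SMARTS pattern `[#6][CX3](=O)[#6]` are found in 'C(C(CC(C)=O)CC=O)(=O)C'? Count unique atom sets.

[#6][CX3](=O)[#6] is the SMARTS for a ketone: a carbonyl carbon (no H) flanked by two carbons.
The molecule carries 2 separate instances of an acetyl/ketone group (-C(=O)CH3) meeting every constraint; each maps to a distinct set of atoms, giving 2 matches.

2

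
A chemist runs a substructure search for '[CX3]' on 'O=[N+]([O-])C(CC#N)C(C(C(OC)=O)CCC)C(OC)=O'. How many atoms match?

2

The query [CX3] means: C with X3: aliphatic carbon with exactly 3 total connections.
Check the 20 heavy atoms by environment: 9× C (X4) → no; 2× C (X3) → match; 3× O (X1) → no; 2× O (X2) → no; 1× N (charge +1, X3) → no; 1× O (charge -1, X1) → no; 1× C (X2) → no; 1× N (X1) → no.
That gives 2 matching atoms.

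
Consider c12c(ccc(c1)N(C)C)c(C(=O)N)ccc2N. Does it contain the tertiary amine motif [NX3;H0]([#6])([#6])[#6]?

Yes

The pattern [NX3;H0]([#6])([#6])[#6] describes a trivalent nitrogen with no H, bonded to three carbons — a tertiary amine.
The molecule carries a dimethylamino group (-N(CH3)2), whose atoms satisfy every constraint of the query, so the pattern matches.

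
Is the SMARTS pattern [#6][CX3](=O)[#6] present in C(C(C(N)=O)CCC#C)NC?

The pattern [#6][CX3](=O)[#6] describes a carbonyl carbon (no H) flanked by two carbons — a ketone.
The closest candidate here is a primary amide (-C(=O)NH2), but one neighbour of the carbonyl carbon is N, not C. No other fragment satisfies the full query, so there is no match.

No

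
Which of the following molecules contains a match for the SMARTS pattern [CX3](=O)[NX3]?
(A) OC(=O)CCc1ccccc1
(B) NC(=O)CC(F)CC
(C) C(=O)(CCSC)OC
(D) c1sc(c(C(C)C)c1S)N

[CX3](=O)[NX3] describes a carbonyl carbon bonded to a trivalent nitrogen (an amide).
(A) has a carboxylic acid group (-C(=O)OH) but the carbonyl is bonded to O, not to an NX3 nitrogen.
(B) contains a primary amide (-C(=O)NH2), which satisfies every atom and bond constraint.
(C) has a methyl-ester group (-C(=O)OCH3) but the carbonyl is bonded to O, not to an NX3 nitrogen.
(D) has a primary amino group (-NH2) but the -NH2 is not attached to a carbonyl carbon.
So the answer is (B).

B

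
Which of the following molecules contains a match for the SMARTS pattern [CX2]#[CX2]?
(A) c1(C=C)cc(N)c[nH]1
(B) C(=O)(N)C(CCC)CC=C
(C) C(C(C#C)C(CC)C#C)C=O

C

[CX2]#[CX2] describes a carbon-carbon triple bond (an alkyne).
(A) has a vinyl group (-CH=CH2) but the C=C is a double bond; both carbons are CX3, not CX2.
(B) has a vinyl group (-CH=CH2) but the C=C is a double bond; both carbons are CX3, not CX2.
(C) contains an ethynyl group (-C#CH), which satisfies every atom and bond constraint.
So the answer is (C).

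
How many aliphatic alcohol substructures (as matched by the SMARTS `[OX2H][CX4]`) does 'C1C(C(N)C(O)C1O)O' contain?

3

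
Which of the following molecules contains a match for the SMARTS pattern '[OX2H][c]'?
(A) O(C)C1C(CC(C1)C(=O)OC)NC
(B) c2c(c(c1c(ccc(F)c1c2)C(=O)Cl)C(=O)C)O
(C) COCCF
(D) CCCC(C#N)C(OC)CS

B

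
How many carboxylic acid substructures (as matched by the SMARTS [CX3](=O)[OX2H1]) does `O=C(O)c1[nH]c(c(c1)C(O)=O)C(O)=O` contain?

3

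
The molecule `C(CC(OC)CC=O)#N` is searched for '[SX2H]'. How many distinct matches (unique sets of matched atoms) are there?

0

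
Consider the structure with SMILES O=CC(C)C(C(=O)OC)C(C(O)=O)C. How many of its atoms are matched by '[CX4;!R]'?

6

Check the 14 heavy atoms by environment: 6× C (X4, acyclic) → match; 3× C (X3, acyclic) → no; 3× O (X1, acyclic) → no; 2× O (X2, acyclic) → no.
That gives 6 matching atoms.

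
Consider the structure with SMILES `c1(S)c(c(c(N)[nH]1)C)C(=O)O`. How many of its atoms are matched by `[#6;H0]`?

5

Check the 11 heavy atoms by environment: 1× n (aromatic, H1) → no; 4× c (aromatic, H0) → match; 1× N (H2) → no; 1× C (H3) → no; 1× S (H1) → no; 1× C (H0) → match; 1× O (H0) → no; 1× O (H1) → no.
Summing the matching environments: 4 + 1 = 5 matching atoms.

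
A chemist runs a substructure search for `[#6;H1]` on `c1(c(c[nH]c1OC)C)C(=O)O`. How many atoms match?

1

Check the 11 heavy atoms by environment: 1× n (aromatic, H1) → no; 1× c (aromatic, H1) → match; 3× c (aromatic, H0) → no; 2× C (H3) → no; 1× C (H0) → no; 2× O (H0) → no; 1× O (H1) → no.
That gives 1 matching atom.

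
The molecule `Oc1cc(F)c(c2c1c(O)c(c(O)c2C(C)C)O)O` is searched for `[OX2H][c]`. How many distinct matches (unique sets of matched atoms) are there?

5

[OX2H][c] is the SMARTS for a phenol: a hydroxyl oxygen attached to an aromatic carbon.
The molecule carries 5 separate instances of a hydroxyl group (-OH) meeting every constraint; each maps to a distinct set of atoms, giving 5 matches.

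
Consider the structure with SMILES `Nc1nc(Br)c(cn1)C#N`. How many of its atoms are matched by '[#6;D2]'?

The query [#6;D2] means: any carbon bonded to exactly two heavy atoms.
Check the 10 heavy atoms by environment: 2× n (aromatic, D2) → no; 3× c (aromatic, D3) → no; 1× c (aromatic, D2) → match; 2× N (D1) → no; 1× C (D2) → match; 1× Br (D1) → no.
Summing the matching environments: 1 + 1 = 2 matching atoms.

2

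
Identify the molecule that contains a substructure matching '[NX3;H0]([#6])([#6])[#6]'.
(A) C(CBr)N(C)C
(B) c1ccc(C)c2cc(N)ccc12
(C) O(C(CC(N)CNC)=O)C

A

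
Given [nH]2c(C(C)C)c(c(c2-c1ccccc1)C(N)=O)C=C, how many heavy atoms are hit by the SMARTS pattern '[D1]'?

The query [D1] means: atom with exactly one heavy-atom neighbour (degree 1).
Check the 19 heavy atoms by environment: 1× n (aromatic, D2) → no; 5× c (aromatic, D3) → no; 1× C (D2) → no; 3× C (D1) → match; 2× C (D3) → no; 1× O (D1) → match; 1× N (D1) → match; 5× c (aromatic, D2) → no.
Summing the matching environments: 3 + 1 + 1 = 5 matching atoms.

5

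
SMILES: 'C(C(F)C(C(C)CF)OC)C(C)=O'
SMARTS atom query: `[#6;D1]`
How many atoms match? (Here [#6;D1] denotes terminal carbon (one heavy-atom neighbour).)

Check the 13 heavy atoms by environment: 2× C (D2) → no; 4× C (D3) → no; 3× C (D1) → match; 2× F (D1) → no; 1× O (D2) → no; 1× O (D1) → no.
That gives 3 matching atoms.

3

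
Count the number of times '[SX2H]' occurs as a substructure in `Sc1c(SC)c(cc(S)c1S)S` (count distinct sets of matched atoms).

4

[SX2H] is the SMARTS for a thiol: an aliphatic sulfur with two connections, one being H.
The molecule carries 4 separate instances of a thiol (-SH) meeting every constraint; each maps to a distinct set of atoms, giving 4 matches.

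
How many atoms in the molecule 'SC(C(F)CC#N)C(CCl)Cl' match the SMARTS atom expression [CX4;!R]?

5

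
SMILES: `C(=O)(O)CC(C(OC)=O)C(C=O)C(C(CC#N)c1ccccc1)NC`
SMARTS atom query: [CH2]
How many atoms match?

2

The query [CH2] means: aliphatic carbon with exactly two hydrogens.
Check the 25 heavy atoms by environment: 2× C (H2) → match; 5× C (H1) → no; 3× C (H0) → no; 1× N (H0) → no; 1× c (aromatic, H0) → no; 5× c (aromatic, H1) → no; 1× N (H1) → no; 2× C (H3) → no; 4× O (H0) → no; 1× O (H1) → no.
That gives 2 matching atoms.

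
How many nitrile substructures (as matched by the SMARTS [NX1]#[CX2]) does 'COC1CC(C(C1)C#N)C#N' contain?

2

[NX1]#[CX2] is the SMARTS for a nitrile: a nitrogen triple-bonded to a two-connected carbon.
The molecule carries 2 separate instances of a nitrile (-C#N) meeting every constraint; each maps to a distinct set of atoms, giving 2 matches.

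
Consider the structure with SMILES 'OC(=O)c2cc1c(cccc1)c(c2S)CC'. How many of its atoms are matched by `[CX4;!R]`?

2

The query [CX4;!R] means: aliphatic carbon with four total connections, not in a ring.
Check the 16 heavy atoms by environment: 10× c (aromatic, X3, in 6-ring) → no; 1× C (X3, acyclic) → no; 1× O (X1, acyclic) → no; 1× O (X2, acyclic) → no; 2× C (X4, acyclic) → match; 1× S (X2, acyclic) → no.
That gives 2 matching atoms.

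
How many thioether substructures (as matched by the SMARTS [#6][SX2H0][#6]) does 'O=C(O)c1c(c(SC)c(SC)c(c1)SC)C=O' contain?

3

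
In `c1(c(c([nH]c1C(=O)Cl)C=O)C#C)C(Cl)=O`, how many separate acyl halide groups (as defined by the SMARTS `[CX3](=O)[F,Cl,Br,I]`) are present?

2

[CX3](=O)[F,Cl,Br,I] is the SMARTS for an acyl halide: a carbonyl carbon bonded to a halogen.
The molecule carries 2 separate instances of an acyl chloride (-C(=O)Cl) meeting every constraint; each maps to a distinct set of atoms, giving 2 matches.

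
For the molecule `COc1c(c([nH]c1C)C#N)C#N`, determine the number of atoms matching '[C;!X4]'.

The query [C;!X4] means: aliphatic carbon that does not have four total connections.
Check the 12 heavy atoms by environment: 1× n (aromatic, X3) → no; 4× c (aromatic, X3) → no; 2× C (X2) → match; 2× N (X1) → no; 1× O (X2) → no; 2× C (X4) → no.
That gives 2 matching atoms.

2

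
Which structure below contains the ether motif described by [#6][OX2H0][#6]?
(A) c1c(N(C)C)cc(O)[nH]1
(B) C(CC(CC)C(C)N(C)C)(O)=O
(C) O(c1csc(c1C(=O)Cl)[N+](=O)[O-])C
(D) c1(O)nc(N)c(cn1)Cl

C

[#6][OX2H0][#6] describes an aliphatic oxygen bridging two carbons with no H on the oxygen (an ether).
(A) has a hydroxyl group (-OH) but the oxygen has H1, not H0 bridging two carbons.
(B) has a carboxylic acid group (-C(=O)OH) but the -OH oxygen has H1; the =O is OX1, not OX2.
(C) contains a methoxy ether (-OCH3), which satisfies every atom and bond constraint.
(D) has a hydroxyl group (-OH) but the oxygen has H1, not H0 bridging two carbons.
So the answer is (C).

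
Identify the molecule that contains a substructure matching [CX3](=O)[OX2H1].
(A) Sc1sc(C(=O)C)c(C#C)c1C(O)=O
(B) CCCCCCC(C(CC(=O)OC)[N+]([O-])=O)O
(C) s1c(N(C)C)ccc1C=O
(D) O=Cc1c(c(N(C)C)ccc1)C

[CX3](=O)[OX2H1] describes an sp2 carbon double-bonded to O and single-bonded to an -OH oxygen (a carboxylic acid).
(A) contains a carboxylic acid group (-C(=O)OH), which satisfies every atom and bond constraint.
(B) has a methyl-ester group (-C(=O)OCH3) but the singly-bonded O has no H (OX2H0, not OX2H1).
(C) has an aldehyde (-CHO) but there is no singly-bonded oxygen on the carbonyl carbon.
(D) has an aldehyde (-CHO) but there is no singly-bonded oxygen on the carbonyl carbon.
So the answer is (A).

A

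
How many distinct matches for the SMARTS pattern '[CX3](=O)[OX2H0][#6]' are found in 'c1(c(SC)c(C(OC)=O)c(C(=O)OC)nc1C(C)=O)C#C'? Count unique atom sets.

2

[CX3](=O)[OX2H0][#6] is the SMARTS for an ester: a carbonyl carbon bonded to an oxygen that is itself bonded to carbon (no H on that O).
The molecule carries 2 separate instances of a methyl-ester group (-C(=O)OCH3) meeting every constraint; each maps to a distinct set of atoms, giving 2 matches.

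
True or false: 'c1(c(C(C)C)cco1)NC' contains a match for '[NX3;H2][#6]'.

False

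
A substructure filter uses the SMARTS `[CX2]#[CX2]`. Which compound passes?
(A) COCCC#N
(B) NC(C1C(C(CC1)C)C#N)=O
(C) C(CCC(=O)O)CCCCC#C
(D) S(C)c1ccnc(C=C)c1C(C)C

[CX2]#[CX2] describes a carbon-carbon triple bond (an alkyne).
(A) has a nitrile (-C#N) but the triple bond is C#N, not C#C.
(B) has a nitrile (-C#N) but the triple bond is C#N, not C#C.
(C) contains an ethynyl group (-C#CH), which satisfies every atom and bond constraint.
(D) has a vinyl group (-CH=CH2) but the C=C is a double bond; both carbons are CX3, not CX2.
So the answer is (C).

C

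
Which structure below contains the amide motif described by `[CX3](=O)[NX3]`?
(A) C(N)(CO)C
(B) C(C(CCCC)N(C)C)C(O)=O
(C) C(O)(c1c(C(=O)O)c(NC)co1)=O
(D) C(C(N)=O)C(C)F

D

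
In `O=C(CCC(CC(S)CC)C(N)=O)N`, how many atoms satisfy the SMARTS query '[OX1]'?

2

The query [OX1] means: aliphatic oxygen with one total connection — typically a carbonyl =O or an oxide.
Check the 14 heavy atoms by environment: 7× C (X4) → no; 1× S (X2) → no; 2× C (X3) → no; 2× O (X1) → match; 2× N (X3) → no.
That gives 2 matching atoms.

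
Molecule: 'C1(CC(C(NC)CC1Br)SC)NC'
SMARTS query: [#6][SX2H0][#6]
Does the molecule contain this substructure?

The pattern [#6][SX2H0][#6] describes an aliphatic sulfur bridging two carbons with no H on the sulfur — a thioether.
The molecule carries a methylthio ether (-SCH3), whose atoms satisfy every constraint of the query, so the pattern matches.

Yes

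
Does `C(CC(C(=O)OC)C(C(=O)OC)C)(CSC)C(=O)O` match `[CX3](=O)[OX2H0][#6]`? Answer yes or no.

Yes

The pattern [CX3](=O)[OX2H0][#6] describes a carbonyl carbon bonded to an oxygen that is itself bonded to carbon (no H on that O) — an ester.
The molecule carries a methyl-ester group (-C(=O)OCH3), whose atoms satisfy every constraint of the query, so the pattern matches.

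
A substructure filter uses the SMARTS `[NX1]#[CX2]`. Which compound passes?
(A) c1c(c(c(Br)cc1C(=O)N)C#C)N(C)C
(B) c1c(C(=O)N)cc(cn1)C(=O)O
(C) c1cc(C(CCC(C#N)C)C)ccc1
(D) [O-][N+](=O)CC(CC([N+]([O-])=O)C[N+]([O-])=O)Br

C

[NX1]#[CX2] describes a nitrogen triple-bonded to a two-connected carbon (a nitrile).
(A) has a primary amide (-C(=O)NH2) but the nitrogen is NX3, not NX1.
(B) has a primary amide (-C(=O)NH2) but the nitrogen is NX3, not NX1.
(C) contains a nitrile (-C#N), which satisfies every atom and bond constraint.
(D) has a nitro group (-[N+](=O)[O-]) but there is no C#N triple bond.
So the answer is (C).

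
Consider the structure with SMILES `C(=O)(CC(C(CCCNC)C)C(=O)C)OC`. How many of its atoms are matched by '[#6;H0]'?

2

The query [#6;H0] means: any carbon with no attached hydrogen.
Check the 16 heavy atoms by environment: 4× C (H2) → no; 2× C (H1) → no; 1× N (H1) → no; 4× C (H3) → no; 2× C (H0) → match; 3× O (H0) → no.
That gives 2 matching atoms.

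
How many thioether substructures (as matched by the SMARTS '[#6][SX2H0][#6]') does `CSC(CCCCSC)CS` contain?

2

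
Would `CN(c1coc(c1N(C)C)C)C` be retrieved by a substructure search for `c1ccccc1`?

The pattern c1ccccc1 describes six aromatic carbons in a ring — a benzene ring.
The closest candidate here is a methyl group (-CH3), but no six-membered all-carbon aromatic ring is present. No other fragment satisfies the full query, so there is no match.

No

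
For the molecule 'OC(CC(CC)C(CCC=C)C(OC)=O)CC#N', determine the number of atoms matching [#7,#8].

Check the 18 heavy atoms by environment: 14× C → no; 3× O → match; 1× N → match.
Summing the matching environments: 3 + 1 = 4 matching atoms.

4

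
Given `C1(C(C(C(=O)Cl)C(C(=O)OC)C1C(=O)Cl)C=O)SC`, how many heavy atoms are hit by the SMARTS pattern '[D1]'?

The query [D1] means: atom with exactly one heavy-atom neighbour (degree 1).
Check the 19 heavy atoms by environment: 8× C (D3) → no; 1× S (D2) → no; 2× C (D1) → match; 4× O (D1) → match; 2× Cl (D1) → match; 1× O (D2) → no; 1× C (D2) → no.
Summing the matching environments: 2 + 4 + 2 = 8 matching atoms.

8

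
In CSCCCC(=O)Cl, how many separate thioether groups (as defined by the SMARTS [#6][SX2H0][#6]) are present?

[#6][SX2H0][#6] is the SMARTS for a thioether: an aliphatic sulfur bridging two carbons with no H on the sulfur.
Exactly one fragment in the molecule meets all constraints, giving 1 match.

1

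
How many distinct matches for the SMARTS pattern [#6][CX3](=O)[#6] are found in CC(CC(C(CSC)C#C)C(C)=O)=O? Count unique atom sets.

2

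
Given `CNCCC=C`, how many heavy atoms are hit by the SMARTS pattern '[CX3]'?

The query [CX3] means: C with X3: aliphatic carbon with exactly 3 total connections.
Check the 6 heavy atoms by environment: 3× C (X4) → no; 1× N (X3) → no; 2× C (X3) → match.
That gives 2 matching atoms.

2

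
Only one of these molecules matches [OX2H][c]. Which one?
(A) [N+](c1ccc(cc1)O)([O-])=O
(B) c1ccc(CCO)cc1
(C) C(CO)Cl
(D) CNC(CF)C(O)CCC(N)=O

[OX2H][c] describes a hydroxyl oxygen attached to an aromatic carbon (a phenol).
(A) contains a hydroxyl group (-OH), which satisfies every atom and bond constraint.
(B) has a hydroxyl group (-OH) but the -OH is on an aliphatic carbon, not an aromatic c.
(C) has a hydroxyl group (-OH) but the -OH is on an aliphatic carbon, not an aromatic c.
(D) has a hydroxyl group (-OH) but the -OH is on an aliphatic carbon, not an aromatic c.
So the answer is (A).

A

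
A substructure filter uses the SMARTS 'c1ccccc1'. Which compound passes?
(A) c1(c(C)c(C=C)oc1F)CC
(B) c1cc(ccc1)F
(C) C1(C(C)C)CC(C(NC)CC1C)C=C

B

c1ccccc1 describes six aromatic carbons in a ring (a benzene ring).
(A) has a methyl group (-CH3) but no six-membered all-carbon aromatic ring is present.
(B) contains the required atom environment, so the pattern matches.
(C) has a methyl group (-CH3) but no six-membered all-carbon aromatic ring is present.
So the answer is (B).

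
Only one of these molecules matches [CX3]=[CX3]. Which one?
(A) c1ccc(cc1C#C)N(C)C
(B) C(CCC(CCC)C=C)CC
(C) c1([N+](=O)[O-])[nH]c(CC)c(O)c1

B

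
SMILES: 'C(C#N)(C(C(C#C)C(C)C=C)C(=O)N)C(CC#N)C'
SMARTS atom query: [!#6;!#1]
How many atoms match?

4

The query [!#6;!#1] means: not carbon and not hydrogen — any heteroatom.
Check the 19 heavy atoms by environment: 15× C → no; 3× N → match; 1× O → match.
Summing the matching environments: 3 + 1 = 4 matching atoms.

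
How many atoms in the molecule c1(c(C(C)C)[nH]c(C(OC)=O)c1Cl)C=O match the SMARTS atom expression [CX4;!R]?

4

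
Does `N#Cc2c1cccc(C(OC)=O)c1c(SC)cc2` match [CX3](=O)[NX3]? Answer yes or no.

No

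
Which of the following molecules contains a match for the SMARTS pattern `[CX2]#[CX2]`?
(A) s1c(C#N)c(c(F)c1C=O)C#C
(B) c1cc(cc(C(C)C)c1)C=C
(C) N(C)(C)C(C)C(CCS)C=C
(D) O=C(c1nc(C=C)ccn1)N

A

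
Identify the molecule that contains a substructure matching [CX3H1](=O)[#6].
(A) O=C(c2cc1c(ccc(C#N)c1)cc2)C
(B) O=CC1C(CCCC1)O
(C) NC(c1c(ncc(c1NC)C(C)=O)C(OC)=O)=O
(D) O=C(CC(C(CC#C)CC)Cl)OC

[CX3H1](=O)[#6] describes an sp2 carbon with one H, double-bonded to O and single-bonded to carbon (an aldehyde).
(A) has an acetyl/ketone group (-C(=O)CH3) but the carbonyl carbon has H0 (two carbon neighbours), not H1.
(B) contains an aldehyde (-CHO), which satisfies every atom and bond constraint.
(C) has a methyl-ester group (-C(=O)OCH3) but the carbonyl carbon has H0, not H1.
(D) has a methyl-ester group (-C(=O)OCH3) but the carbonyl carbon has H0, not H1.
So the answer is (B).

B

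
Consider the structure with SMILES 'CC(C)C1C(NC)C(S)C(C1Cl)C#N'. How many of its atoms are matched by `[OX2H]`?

0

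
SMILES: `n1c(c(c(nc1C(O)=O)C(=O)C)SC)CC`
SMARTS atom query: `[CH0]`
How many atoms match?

The query [CH0] means: aliphatic carbon with no attached hydrogen.
Check the 16 heavy atoms by environment: 2× n (aromatic, H0) → no; 4× c (aromatic, H0) → no; 1× S (H0) → no; 3× C (H3) → no; 2× C (H0) → match; 2× O (H0) → no; 1× C (H2) → no; 1× O (H1) → no.
That gives 2 matching atoms.

2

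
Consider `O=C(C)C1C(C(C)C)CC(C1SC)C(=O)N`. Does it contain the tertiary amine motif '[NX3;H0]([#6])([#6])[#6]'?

The pattern [NX3;H0]([#6])([#6])[#6] describes a trivalent nitrogen with no H, bonded to three carbons — a tertiary amine.
The closest candidate here is a primary amide (-C(=O)NH2), but the amide nitrogen has H2 and only one carbon neighbour. No other fragment satisfies the full query, so there is no match.

No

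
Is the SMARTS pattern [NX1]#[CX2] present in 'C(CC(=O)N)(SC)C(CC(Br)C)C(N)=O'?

The pattern [NX1]#[CX2] describes a nitrogen triple-bonded to a two-connected carbon — a nitrile.
The closest candidate here is a primary amide (-C(=O)NH2), but the nitrogen is NX3, not NX1. No other fragment satisfies the full query, so there is no match.

No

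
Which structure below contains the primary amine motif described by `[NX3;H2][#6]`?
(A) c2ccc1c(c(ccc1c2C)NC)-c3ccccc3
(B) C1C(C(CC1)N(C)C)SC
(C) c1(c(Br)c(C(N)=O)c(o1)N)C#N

[NX3;H2][#6] describes a trivalent nitrogen with two H attached to carbon (a primary amine).
(A) has an N-methylamino group (-NHCH3) but the nitrogen bears two carbons and only one H (H1), not H2.
(B) has a dimethylamino group (-N(CH3)2) but the nitrogen has H0, not H2.
(C) contains a primary amino group (-NH2), which satisfies every atom and bond constraint.
So the answer is (C).

C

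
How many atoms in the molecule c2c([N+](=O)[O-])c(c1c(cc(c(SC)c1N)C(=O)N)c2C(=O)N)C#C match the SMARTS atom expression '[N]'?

4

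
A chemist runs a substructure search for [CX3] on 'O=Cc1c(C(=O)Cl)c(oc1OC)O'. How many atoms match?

2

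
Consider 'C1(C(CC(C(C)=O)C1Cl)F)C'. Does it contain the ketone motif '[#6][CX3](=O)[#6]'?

Yes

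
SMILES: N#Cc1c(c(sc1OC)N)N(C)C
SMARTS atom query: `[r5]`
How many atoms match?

5

Check the 13 heavy atoms by environment: 1× s (aromatic, in 5-ring) → match; 4× c (aromatic, in 5-ring) → match; 1× O (acyclic) → no; 4× C (acyclic) → no; 3× N (acyclic) → no.
Summing the matching environments: 1 + 4 = 5 matching atoms.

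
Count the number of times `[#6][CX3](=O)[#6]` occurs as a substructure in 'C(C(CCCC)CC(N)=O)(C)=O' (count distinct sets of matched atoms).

[#6][CX3](=O)[#6] is the SMARTS for a ketone: a carbonyl carbon (no H) flanked by two carbons.
Exactly one fragment in the molecule meets all constraints, giving 1 match.

1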